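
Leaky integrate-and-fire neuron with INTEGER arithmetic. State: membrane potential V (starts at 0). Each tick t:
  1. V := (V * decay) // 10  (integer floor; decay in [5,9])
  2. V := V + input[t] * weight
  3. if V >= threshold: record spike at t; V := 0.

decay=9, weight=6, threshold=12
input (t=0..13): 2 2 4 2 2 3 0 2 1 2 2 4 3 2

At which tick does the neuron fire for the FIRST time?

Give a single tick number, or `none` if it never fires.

t=0: input=2 -> V=0 FIRE
t=1: input=2 -> V=0 FIRE
t=2: input=4 -> V=0 FIRE
t=3: input=2 -> V=0 FIRE
t=4: input=2 -> V=0 FIRE
t=5: input=3 -> V=0 FIRE
t=6: input=0 -> V=0
t=7: input=2 -> V=0 FIRE
t=8: input=1 -> V=6
t=9: input=2 -> V=0 FIRE
t=10: input=2 -> V=0 FIRE
t=11: input=4 -> V=0 FIRE
t=12: input=3 -> V=0 FIRE
t=13: input=2 -> V=0 FIRE

Answer: 0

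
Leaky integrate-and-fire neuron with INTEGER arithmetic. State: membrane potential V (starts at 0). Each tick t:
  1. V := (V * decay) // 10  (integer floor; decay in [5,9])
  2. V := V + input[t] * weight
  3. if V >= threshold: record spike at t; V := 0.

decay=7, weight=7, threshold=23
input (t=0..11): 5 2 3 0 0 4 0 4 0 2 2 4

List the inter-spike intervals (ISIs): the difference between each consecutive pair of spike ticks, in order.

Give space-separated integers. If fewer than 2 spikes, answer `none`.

Answer: 2 3 2 3 1

Derivation:
t=0: input=5 -> V=0 FIRE
t=1: input=2 -> V=14
t=2: input=3 -> V=0 FIRE
t=3: input=0 -> V=0
t=4: input=0 -> V=0
t=5: input=4 -> V=0 FIRE
t=6: input=0 -> V=0
t=7: input=4 -> V=0 FIRE
t=8: input=0 -> V=0
t=9: input=2 -> V=14
t=10: input=2 -> V=0 FIRE
t=11: input=4 -> V=0 FIRE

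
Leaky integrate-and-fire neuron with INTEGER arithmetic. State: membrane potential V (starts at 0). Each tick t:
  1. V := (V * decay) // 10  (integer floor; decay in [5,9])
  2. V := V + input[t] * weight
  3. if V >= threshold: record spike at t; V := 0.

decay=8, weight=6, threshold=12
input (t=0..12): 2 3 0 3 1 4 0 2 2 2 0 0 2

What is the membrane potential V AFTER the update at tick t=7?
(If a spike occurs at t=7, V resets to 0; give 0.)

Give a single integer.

t=0: input=2 -> V=0 FIRE
t=1: input=3 -> V=0 FIRE
t=2: input=0 -> V=0
t=3: input=3 -> V=0 FIRE
t=4: input=1 -> V=6
t=5: input=4 -> V=0 FIRE
t=6: input=0 -> V=0
t=7: input=2 -> V=0 FIRE
t=8: input=2 -> V=0 FIRE
t=9: input=2 -> V=0 FIRE
t=10: input=0 -> V=0
t=11: input=0 -> V=0
t=12: input=2 -> V=0 FIRE

Answer: 0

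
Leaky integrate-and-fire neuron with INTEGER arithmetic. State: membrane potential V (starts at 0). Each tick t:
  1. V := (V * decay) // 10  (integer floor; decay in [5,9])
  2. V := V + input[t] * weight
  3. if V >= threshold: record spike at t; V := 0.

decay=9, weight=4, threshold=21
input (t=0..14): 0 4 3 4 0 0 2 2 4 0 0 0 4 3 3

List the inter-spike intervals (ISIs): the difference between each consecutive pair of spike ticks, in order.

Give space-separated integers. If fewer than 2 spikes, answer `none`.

Answer: 5 5 2

Derivation:
t=0: input=0 -> V=0
t=1: input=4 -> V=16
t=2: input=3 -> V=0 FIRE
t=3: input=4 -> V=16
t=4: input=0 -> V=14
t=5: input=0 -> V=12
t=6: input=2 -> V=18
t=7: input=2 -> V=0 FIRE
t=8: input=4 -> V=16
t=9: input=0 -> V=14
t=10: input=0 -> V=12
t=11: input=0 -> V=10
t=12: input=4 -> V=0 FIRE
t=13: input=3 -> V=12
t=14: input=3 -> V=0 FIRE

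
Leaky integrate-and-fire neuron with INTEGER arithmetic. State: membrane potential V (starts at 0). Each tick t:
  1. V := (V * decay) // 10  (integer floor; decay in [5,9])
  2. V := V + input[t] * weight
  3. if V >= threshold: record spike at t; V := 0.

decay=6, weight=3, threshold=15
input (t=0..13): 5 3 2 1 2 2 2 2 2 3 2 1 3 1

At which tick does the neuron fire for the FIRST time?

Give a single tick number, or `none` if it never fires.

t=0: input=5 -> V=0 FIRE
t=1: input=3 -> V=9
t=2: input=2 -> V=11
t=3: input=1 -> V=9
t=4: input=2 -> V=11
t=5: input=2 -> V=12
t=6: input=2 -> V=13
t=7: input=2 -> V=13
t=8: input=2 -> V=13
t=9: input=3 -> V=0 FIRE
t=10: input=2 -> V=6
t=11: input=1 -> V=6
t=12: input=3 -> V=12
t=13: input=1 -> V=10

Answer: 0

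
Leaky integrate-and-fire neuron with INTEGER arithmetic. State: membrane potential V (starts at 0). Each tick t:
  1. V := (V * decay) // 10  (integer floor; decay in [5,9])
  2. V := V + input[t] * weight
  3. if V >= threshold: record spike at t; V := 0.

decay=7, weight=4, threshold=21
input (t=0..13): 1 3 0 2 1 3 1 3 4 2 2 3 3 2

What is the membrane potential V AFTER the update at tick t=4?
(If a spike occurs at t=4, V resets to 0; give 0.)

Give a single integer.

t=0: input=1 -> V=4
t=1: input=3 -> V=14
t=2: input=0 -> V=9
t=3: input=2 -> V=14
t=4: input=1 -> V=13
t=5: input=3 -> V=0 FIRE
t=6: input=1 -> V=4
t=7: input=3 -> V=14
t=8: input=4 -> V=0 FIRE
t=9: input=2 -> V=8
t=10: input=2 -> V=13
t=11: input=3 -> V=0 FIRE
t=12: input=3 -> V=12
t=13: input=2 -> V=16

Answer: 13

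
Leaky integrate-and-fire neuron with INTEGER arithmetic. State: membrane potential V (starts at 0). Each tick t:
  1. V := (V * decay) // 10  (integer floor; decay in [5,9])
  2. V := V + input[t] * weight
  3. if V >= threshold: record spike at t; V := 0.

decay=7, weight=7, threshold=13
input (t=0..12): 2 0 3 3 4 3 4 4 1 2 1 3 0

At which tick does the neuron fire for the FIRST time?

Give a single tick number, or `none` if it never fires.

t=0: input=2 -> V=0 FIRE
t=1: input=0 -> V=0
t=2: input=3 -> V=0 FIRE
t=3: input=3 -> V=0 FIRE
t=4: input=4 -> V=0 FIRE
t=5: input=3 -> V=0 FIRE
t=6: input=4 -> V=0 FIRE
t=7: input=4 -> V=0 FIRE
t=8: input=1 -> V=7
t=9: input=2 -> V=0 FIRE
t=10: input=1 -> V=7
t=11: input=3 -> V=0 FIRE
t=12: input=0 -> V=0

Answer: 0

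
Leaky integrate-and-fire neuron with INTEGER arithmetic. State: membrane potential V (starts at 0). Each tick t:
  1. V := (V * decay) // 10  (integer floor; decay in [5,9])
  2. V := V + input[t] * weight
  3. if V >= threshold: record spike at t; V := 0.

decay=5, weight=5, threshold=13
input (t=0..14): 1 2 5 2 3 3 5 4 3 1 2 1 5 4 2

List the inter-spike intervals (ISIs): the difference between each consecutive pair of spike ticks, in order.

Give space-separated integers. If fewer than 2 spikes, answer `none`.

Answer: 2 1 1 1 1 4 1

Derivation:
t=0: input=1 -> V=5
t=1: input=2 -> V=12
t=2: input=5 -> V=0 FIRE
t=3: input=2 -> V=10
t=4: input=3 -> V=0 FIRE
t=5: input=3 -> V=0 FIRE
t=6: input=5 -> V=0 FIRE
t=7: input=4 -> V=0 FIRE
t=8: input=3 -> V=0 FIRE
t=9: input=1 -> V=5
t=10: input=2 -> V=12
t=11: input=1 -> V=11
t=12: input=5 -> V=0 FIRE
t=13: input=4 -> V=0 FIRE
t=14: input=2 -> V=10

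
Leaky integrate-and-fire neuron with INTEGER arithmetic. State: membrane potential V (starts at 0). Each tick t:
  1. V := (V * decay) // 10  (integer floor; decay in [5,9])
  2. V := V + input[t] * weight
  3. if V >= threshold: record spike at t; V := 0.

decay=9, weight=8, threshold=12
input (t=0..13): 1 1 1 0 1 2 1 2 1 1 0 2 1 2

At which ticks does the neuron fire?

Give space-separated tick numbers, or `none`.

t=0: input=1 -> V=8
t=1: input=1 -> V=0 FIRE
t=2: input=1 -> V=8
t=3: input=0 -> V=7
t=4: input=1 -> V=0 FIRE
t=5: input=2 -> V=0 FIRE
t=6: input=1 -> V=8
t=7: input=2 -> V=0 FIRE
t=8: input=1 -> V=8
t=9: input=1 -> V=0 FIRE
t=10: input=0 -> V=0
t=11: input=2 -> V=0 FIRE
t=12: input=1 -> V=8
t=13: input=2 -> V=0 FIRE

Answer: 1 4 5 7 9 11 13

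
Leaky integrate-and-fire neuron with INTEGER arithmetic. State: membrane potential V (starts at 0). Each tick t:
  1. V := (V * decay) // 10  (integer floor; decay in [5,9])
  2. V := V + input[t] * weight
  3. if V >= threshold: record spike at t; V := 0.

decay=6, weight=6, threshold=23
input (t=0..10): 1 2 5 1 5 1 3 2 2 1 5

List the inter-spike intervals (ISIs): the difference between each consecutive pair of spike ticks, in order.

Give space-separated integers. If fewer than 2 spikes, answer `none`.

t=0: input=1 -> V=6
t=1: input=2 -> V=15
t=2: input=5 -> V=0 FIRE
t=3: input=1 -> V=6
t=4: input=5 -> V=0 FIRE
t=5: input=1 -> V=6
t=6: input=3 -> V=21
t=7: input=2 -> V=0 FIRE
t=8: input=2 -> V=12
t=9: input=1 -> V=13
t=10: input=5 -> V=0 FIRE

Answer: 2 3 3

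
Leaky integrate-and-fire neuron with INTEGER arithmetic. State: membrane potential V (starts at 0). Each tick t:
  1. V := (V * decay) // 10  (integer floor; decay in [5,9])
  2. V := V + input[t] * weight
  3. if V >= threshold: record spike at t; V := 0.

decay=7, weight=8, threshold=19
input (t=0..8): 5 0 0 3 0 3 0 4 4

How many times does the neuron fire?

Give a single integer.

t=0: input=5 -> V=0 FIRE
t=1: input=0 -> V=0
t=2: input=0 -> V=0
t=3: input=3 -> V=0 FIRE
t=4: input=0 -> V=0
t=5: input=3 -> V=0 FIRE
t=6: input=0 -> V=0
t=7: input=4 -> V=0 FIRE
t=8: input=4 -> V=0 FIRE

Answer: 5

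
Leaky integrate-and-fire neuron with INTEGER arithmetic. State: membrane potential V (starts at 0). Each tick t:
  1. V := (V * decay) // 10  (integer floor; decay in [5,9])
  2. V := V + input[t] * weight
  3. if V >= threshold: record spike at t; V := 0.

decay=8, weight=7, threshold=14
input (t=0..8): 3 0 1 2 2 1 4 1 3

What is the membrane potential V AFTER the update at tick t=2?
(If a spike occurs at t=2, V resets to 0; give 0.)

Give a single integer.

Answer: 7

Derivation:
t=0: input=3 -> V=0 FIRE
t=1: input=0 -> V=0
t=2: input=1 -> V=7
t=3: input=2 -> V=0 FIRE
t=4: input=2 -> V=0 FIRE
t=5: input=1 -> V=7
t=6: input=4 -> V=0 FIRE
t=7: input=1 -> V=7
t=8: input=3 -> V=0 FIRE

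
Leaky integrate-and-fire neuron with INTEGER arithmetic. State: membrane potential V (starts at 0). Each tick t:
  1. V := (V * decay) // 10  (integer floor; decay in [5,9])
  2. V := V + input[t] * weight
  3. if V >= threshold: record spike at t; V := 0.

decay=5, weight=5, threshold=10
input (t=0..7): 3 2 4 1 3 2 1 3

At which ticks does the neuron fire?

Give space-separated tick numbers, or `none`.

t=0: input=3 -> V=0 FIRE
t=1: input=2 -> V=0 FIRE
t=2: input=4 -> V=0 FIRE
t=3: input=1 -> V=5
t=4: input=3 -> V=0 FIRE
t=5: input=2 -> V=0 FIRE
t=6: input=1 -> V=5
t=7: input=3 -> V=0 FIRE

Answer: 0 1 2 4 5 7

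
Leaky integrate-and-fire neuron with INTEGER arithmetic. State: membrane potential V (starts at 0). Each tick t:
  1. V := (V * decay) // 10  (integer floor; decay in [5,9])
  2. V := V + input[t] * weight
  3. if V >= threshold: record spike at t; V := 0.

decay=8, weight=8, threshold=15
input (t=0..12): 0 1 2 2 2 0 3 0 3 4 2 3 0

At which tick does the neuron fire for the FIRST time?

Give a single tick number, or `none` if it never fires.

Answer: 2

Derivation:
t=0: input=0 -> V=0
t=1: input=1 -> V=8
t=2: input=2 -> V=0 FIRE
t=3: input=2 -> V=0 FIRE
t=4: input=2 -> V=0 FIRE
t=5: input=0 -> V=0
t=6: input=3 -> V=0 FIRE
t=7: input=0 -> V=0
t=8: input=3 -> V=0 FIRE
t=9: input=4 -> V=0 FIRE
t=10: input=2 -> V=0 FIRE
t=11: input=3 -> V=0 FIRE
t=12: input=0 -> V=0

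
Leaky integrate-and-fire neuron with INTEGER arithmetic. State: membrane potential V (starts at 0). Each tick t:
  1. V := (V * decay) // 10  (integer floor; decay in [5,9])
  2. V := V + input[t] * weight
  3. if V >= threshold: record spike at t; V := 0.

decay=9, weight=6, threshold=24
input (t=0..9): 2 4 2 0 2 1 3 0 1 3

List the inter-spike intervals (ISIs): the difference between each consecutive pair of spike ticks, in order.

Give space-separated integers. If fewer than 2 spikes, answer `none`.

t=0: input=2 -> V=12
t=1: input=4 -> V=0 FIRE
t=2: input=2 -> V=12
t=3: input=0 -> V=10
t=4: input=2 -> V=21
t=5: input=1 -> V=0 FIRE
t=6: input=3 -> V=18
t=7: input=0 -> V=16
t=8: input=1 -> V=20
t=9: input=3 -> V=0 FIRE

Answer: 4 4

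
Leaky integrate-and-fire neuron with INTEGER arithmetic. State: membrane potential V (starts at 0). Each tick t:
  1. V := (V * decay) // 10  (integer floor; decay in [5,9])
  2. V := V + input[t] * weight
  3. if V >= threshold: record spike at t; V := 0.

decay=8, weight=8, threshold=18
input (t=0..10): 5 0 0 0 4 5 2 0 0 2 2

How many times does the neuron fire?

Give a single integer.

t=0: input=5 -> V=0 FIRE
t=1: input=0 -> V=0
t=2: input=0 -> V=0
t=3: input=0 -> V=0
t=4: input=4 -> V=0 FIRE
t=5: input=5 -> V=0 FIRE
t=6: input=2 -> V=16
t=7: input=0 -> V=12
t=8: input=0 -> V=9
t=9: input=2 -> V=0 FIRE
t=10: input=2 -> V=16

Answer: 4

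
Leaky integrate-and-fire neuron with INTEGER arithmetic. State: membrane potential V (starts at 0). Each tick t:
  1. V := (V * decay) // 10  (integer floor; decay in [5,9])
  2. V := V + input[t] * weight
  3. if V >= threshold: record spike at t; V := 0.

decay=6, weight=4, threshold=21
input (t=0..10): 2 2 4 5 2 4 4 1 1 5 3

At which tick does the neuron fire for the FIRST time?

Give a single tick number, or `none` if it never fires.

t=0: input=2 -> V=8
t=1: input=2 -> V=12
t=2: input=4 -> V=0 FIRE
t=3: input=5 -> V=20
t=4: input=2 -> V=20
t=5: input=4 -> V=0 FIRE
t=6: input=4 -> V=16
t=7: input=1 -> V=13
t=8: input=1 -> V=11
t=9: input=5 -> V=0 FIRE
t=10: input=3 -> V=12

Answer: 2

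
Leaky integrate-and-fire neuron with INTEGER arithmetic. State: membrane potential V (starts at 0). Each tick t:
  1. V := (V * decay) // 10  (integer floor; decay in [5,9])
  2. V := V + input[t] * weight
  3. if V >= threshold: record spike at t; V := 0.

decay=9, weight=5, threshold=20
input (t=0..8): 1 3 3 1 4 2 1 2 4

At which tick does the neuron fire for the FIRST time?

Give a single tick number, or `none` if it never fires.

t=0: input=1 -> V=5
t=1: input=3 -> V=19
t=2: input=3 -> V=0 FIRE
t=3: input=1 -> V=5
t=4: input=4 -> V=0 FIRE
t=5: input=2 -> V=10
t=6: input=1 -> V=14
t=7: input=2 -> V=0 FIRE
t=8: input=4 -> V=0 FIRE

Answer: 2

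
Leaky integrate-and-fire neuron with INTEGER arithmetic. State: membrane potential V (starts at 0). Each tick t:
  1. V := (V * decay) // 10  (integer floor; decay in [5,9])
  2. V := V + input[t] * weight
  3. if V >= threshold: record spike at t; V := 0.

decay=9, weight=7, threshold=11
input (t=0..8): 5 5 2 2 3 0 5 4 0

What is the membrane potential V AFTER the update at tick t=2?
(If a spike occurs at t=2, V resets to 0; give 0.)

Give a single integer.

Answer: 0

Derivation:
t=0: input=5 -> V=0 FIRE
t=1: input=5 -> V=0 FIRE
t=2: input=2 -> V=0 FIRE
t=3: input=2 -> V=0 FIRE
t=4: input=3 -> V=0 FIRE
t=5: input=0 -> V=0
t=6: input=5 -> V=0 FIRE
t=7: input=4 -> V=0 FIRE
t=8: input=0 -> V=0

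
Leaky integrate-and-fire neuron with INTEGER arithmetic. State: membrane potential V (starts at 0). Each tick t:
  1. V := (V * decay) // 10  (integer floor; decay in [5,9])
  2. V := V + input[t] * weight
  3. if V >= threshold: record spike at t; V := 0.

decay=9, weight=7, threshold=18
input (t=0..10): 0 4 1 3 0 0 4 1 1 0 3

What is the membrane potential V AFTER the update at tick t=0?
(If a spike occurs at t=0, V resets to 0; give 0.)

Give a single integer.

t=0: input=0 -> V=0
t=1: input=4 -> V=0 FIRE
t=2: input=1 -> V=7
t=3: input=3 -> V=0 FIRE
t=4: input=0 -> V=0
t=5: input=0 -> V=0
t=6: input=4 -> V=0 FIRE
t=7: input=1 -> V=7
t=8: input=1 -> V=13
t=9: input=0 -> V=11
t=10: input=3 -> V=0 FIRE

Answer: 0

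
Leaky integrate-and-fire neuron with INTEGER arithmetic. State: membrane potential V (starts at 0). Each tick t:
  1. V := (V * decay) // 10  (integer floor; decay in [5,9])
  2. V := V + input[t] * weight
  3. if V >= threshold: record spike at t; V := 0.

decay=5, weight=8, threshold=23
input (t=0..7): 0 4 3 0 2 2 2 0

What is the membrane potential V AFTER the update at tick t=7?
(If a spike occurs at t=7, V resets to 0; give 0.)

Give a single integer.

Answer: 8

Derivation:
t=0: input=0 -> V=0
t=1: input=4 -> V=0 FIRE
t=2: input=3 -> V=0 FIRE
t=3: input=0 -> V=0
t=4: input=2 -> V=16
t=5: input=2 -> V=0 FIRE
t=6: input=2 -> V=16
t=7: input=0 -> V=8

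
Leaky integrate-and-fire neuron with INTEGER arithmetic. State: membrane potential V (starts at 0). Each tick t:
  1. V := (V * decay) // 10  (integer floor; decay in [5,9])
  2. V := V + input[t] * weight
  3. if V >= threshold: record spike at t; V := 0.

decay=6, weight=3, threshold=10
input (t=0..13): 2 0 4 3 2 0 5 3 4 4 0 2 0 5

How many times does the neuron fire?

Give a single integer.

t=0: input=2 -> V=6
t=1: input=0 -> V=3
t=2: input=4 -> V=0 FIRE
t=3: input=3 -> V=9
t=4: input=2 -> V=0 FIRE
t=5: input=0 -> V=0
t=6: input=5 -> V=0 FIRE
t=7: input=3 -> V=9
t=8: input=4 -> V=0 FIRE
t=9: input=4 -> V=0 FIRE
t=10: input=0 -> V=0
t=11: input=2 -> V=6
t=12: input=0 -> V=3
t=13: input=5 -> V=0 FIRE

Answer: 6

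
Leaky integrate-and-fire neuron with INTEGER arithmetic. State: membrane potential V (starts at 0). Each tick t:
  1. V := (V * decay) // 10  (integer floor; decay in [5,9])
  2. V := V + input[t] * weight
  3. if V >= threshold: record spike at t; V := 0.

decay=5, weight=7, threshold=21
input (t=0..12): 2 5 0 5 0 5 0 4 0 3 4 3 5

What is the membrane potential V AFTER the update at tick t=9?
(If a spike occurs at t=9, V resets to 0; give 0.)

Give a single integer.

Answer: 0

Derivation:
t=0: input=2 -> V=14
t=1: input=5 -> V=0 FIRE
t=2: input=0 -> V=0
t=3: input=5 -> V=0 FIRE
t=4: input=0 -> V=0
t=5: input=5 -> V=0 FIRE
t=6: input=0 -> V=0
t=7: input=4 -> V=0 FIRE
t=8: input=0 -> V=0
t=9: input=3 -> V=0 FIRE
t=10: input=4 -> V=0 FIRE
t=11: input=3 -> V=0 FIRE
t=12: input=5 -> V=0 FIRE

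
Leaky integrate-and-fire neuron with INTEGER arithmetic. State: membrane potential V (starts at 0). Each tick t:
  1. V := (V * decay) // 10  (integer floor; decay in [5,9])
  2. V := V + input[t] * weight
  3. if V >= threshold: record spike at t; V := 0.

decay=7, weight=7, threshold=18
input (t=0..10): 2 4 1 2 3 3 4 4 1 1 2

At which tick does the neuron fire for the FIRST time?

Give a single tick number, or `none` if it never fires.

Answer: 1

Derivation:
t=0: input=2 -> V=14
t=1: input=4 -> V=0 FIRE
t=2: input=1 -> V=7
t=3: input=2 -> V=0 FIRE
t=4: input=3 -> V=0 FIRE
t=5: input=3 -> V=0 FIRE
t=6: input=4 -> V=0 FIRE
t=7: input=4 -> V=0 FIRE
t=8: input=1 -> V=7
t=9: input=1 -> V=11
t=10: input=2 -> V=0 FIRE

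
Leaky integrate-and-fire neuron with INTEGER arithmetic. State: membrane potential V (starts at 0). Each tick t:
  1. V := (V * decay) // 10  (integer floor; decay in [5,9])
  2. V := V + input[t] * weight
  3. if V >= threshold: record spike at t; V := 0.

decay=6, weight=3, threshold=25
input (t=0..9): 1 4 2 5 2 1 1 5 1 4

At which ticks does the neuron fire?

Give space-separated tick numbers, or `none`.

Answer: none

Derivation:
t=0: input=1 -> V=3
t=1: input=4 -> V=13
t=2: input=2 -> V=13
t=3: input=5 -> V=22
t=4: input=2 -> V=19
t=5: input=1 -> V=14
t=6: input=1 -> V=11
t=7: input=5 -> V=21
t=8: input=1 -> V=15
t=9: input=4 -> V=21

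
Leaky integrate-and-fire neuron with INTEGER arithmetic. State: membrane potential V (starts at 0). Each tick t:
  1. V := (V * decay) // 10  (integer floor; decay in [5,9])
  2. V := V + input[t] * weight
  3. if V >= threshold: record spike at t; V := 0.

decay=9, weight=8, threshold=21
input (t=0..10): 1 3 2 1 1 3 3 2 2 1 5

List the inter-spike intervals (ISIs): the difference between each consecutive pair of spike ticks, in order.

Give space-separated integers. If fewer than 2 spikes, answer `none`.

Answer: 2 2 1 2 2

Derivation:
t=0: input=1 -> V=8
t=1: input=3 -> V=0 FIRE
t=2: input=2 -> V=16
t=3: input=1 -> V=0 FIRE
t=4: input=1 -> V=8
t=5: input=3 -> V=0 FIRE
t=6: input=3 -> V=0 FIRE
t=7: input=2 -> V=16
t=8: input=2 -> V=0 FIRE
t=9: input=1 -> V=8
t=10: input=5 -> V=0 FIRE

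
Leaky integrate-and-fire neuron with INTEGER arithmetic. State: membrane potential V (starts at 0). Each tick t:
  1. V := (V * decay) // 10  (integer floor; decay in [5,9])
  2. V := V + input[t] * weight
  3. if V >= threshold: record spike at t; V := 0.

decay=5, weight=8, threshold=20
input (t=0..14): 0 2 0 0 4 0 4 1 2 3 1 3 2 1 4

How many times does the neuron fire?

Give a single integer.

Answer: 6

Derivation:
t=0: input=0 -> V=0
t=1: input=2 -> V=16
t=2: input=0 -> V=8
t=3: input=0 -> V=4
t=4: input=4 -> V=0 FIRE
t=5: input=0 -> V=0
t=6: input=4 -> V=0 FIRE
t=7: input=1 -> V=8
t=8: input=2 -> V=0 FIRE
t=9: input=3 -> V=0 FIRE
t=10: input=1 -> V=8
t=11: input=3 -> V=0 FIRE
t=12: input=2 -> V=16
t=13: input=1 -> V=16
t=14: input=4 -> V=0 FIRE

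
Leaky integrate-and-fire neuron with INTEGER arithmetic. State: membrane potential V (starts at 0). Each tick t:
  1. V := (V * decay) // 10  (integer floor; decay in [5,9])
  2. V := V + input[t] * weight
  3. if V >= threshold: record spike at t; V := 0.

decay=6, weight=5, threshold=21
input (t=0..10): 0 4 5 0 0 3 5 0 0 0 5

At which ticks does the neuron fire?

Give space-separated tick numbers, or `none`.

t=0: input=0 -> V=0
t=1: input=4 -> V=20
t=2: input=5 -> V=0 FIRE
t=3: input=0 -> V=0
t=4: input=0 -> V=0
t=5: input=3 -> V=15
t=6: input=5 -> V=0 FIRE
t=7: input=0 -> V=0
t=8: input=0 -> V=0
t=9: input=0 -> V=0
t=10: input=5 -> V=0 FIRE

Answer: 2 6 10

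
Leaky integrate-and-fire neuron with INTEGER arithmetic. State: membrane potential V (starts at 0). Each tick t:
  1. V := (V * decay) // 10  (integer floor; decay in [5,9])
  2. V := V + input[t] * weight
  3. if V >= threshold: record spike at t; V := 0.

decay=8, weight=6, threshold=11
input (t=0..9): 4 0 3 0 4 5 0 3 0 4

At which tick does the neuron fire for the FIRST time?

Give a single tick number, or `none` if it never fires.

Answer: 0

Derivation:
t=0: input=4 -> V=0 FIRE
t=1: input=0 -> V=0
t=2: input=3 -> V=0 FIRE
t=3: input=0 -> V=0
t=4: input=4 -> V=0 FIRE
t=5: input=5 -> V=0 FIRE
t=6: input=0 -> V=0
t=7: input=3 -> V=0 FIRE
t=8: input=0 -> V=0
t=9: input=4 -> V=0 FIRE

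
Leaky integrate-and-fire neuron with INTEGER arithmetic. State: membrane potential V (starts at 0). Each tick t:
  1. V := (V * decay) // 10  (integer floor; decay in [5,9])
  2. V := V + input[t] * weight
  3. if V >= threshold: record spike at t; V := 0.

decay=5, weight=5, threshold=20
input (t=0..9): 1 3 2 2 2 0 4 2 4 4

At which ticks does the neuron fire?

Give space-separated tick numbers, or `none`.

Answer: 6 8 9

Derivation:
t=0: input=1 -> V=5
t=1: input=3 -> V=17
t=2: input=2 -> V=18
t=3: input=2 -> V=19
t=4: input=2 -> V=19
t=5: input=0 -> V=9
t=6: input=4 -> V=0 FIRE
t=7: input=2 -> V=10
t=8: input=4 -> V=0 FIRE
t=9: input=4 -> V=0 FIRE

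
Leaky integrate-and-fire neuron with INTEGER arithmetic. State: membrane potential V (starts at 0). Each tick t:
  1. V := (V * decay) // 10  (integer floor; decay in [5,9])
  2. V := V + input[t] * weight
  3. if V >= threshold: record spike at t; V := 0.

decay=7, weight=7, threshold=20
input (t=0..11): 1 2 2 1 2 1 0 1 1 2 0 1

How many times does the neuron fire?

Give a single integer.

t=0: input=1 -> V=7
t=1: input=2 -> V=18
t=2: input=2 -> V=0 FIRE
t=3: input=1 -> V=7
t=4: input=2 -> V=18
t=5: input=1 -> V=19
t=6: input=0 -> V=13
t=7: input=1 -> V=16
t=8: input=1 -> V=18
t=9: input=2 -> V=0 FIRE
t=10: input=0 -> V=0
t=11: input=1 -> V=7

Answer: 2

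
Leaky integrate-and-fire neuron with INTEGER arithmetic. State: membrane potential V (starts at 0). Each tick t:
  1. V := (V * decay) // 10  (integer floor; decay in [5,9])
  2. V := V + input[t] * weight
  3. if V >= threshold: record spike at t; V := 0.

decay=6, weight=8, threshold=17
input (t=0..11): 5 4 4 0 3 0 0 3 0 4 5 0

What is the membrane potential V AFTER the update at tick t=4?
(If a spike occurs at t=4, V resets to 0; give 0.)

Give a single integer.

Answer: 0

Derivation:
t=0: input=5 -> V=0 FIRE
t=1: input=4 -> V=0 FIRE
t=2: input=4 -> V=0 FIRE
t=3: input=0 -> V=0
t=4: input=3 -> V=0 FIRE
t=5: input=0 -> V=0
t=6: input=0 -> V=0
t=7: input=3 -> V=0 FIRE
t=8: input=0 -> V=0
t=9: input=4 -> V=0 FIRE
t=10: input=5 -> V=0 FIRE
t=11: input=0 -> V=0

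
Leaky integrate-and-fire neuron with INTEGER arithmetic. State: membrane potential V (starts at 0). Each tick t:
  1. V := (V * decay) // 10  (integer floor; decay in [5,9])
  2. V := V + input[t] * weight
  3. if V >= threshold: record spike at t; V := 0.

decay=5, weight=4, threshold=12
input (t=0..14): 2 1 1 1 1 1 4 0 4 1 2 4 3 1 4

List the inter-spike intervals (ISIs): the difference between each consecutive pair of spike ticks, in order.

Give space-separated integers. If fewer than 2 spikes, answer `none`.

Answer: 2 3 1 2

Derivation:
t=0: input=2 -> V=8
t=1: input=1 -> V=8
t=2: input=1 -> V=8
t=3: input=1 -> V=8
t=4: input=1 -> V=8
t=5: input=1 -> V=8
t=6: input=4 -> V=0 FIRE
t=7: input=0 -> V=0
t=8: input=4 -> V=0 FIRE
t=9: input=1 -> V=4
t=10: input=2 -> V=10
t=11: input=4 -> V=0 FIRE
t=12: input=3 -> V=0 FIRE
t=13: input=1 -> V=4
t=14: input=4 -> V=0 FIRE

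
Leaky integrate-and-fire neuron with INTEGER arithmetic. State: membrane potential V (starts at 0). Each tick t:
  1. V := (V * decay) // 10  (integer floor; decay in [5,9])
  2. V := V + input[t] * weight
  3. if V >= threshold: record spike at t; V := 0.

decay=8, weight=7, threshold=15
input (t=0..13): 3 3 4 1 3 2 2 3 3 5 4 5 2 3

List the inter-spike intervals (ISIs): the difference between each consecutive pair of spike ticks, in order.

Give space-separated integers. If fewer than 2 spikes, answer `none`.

t=0: input=3 -> V=0 FIRE
t=1: input=3 -> V=0 FIRE
t=2: input=4 -> V=0 FIRE
t=3: input=1 -> V=7
t=4: input=3 -> V=0 FIRE
t=5: input=2 -> V=14
t=6: input=2 -> V=0 FIRE
t=7: input=3 -> V=0 FIRE
t=8: input=3 -> V=0 FIRE
t=9: input=5 -> V=0 FIRE
t=10: input=4 -> V=0 FIRE
t=11: input=5 -> V=0 FIRE
t=12: input=2 -> V=14
t=13: input=3 -> V=0 FIRE

Answer: 1 1 2 2 1 1 1 1 1 2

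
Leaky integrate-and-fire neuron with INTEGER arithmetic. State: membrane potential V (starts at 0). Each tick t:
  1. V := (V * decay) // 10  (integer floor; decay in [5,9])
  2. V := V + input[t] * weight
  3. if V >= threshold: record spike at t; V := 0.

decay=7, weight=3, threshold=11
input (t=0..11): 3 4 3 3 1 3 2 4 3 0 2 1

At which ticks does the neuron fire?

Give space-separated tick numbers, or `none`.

t=0: input=3 -> V=9
t=1: input=4 -> V=0 FIRE
t=2: input=3 -> V=9
t=3: input=3 -> V=0 FIRE
t=4: input=1 -> V=3
t=5: input=3 -> V=0 FIRE
t=6: input=2 -> V=6
t=7: input=4 -> V=0 FIRE
t=8: input=3 -> V=9
t=9: input=0 -> V=6
t=10: input=2 -> V=10
t=11: input=1 -> V=10

Answer: 1 3 5 7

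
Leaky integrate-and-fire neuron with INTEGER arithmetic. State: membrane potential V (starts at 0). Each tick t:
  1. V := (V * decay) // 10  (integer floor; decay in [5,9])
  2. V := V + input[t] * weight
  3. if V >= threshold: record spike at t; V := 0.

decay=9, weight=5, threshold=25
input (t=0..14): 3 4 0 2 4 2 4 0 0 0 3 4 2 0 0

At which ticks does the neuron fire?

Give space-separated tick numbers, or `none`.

t=0: input=3 -> V=15
t=1: input=4 -> V=0 FIRE
t=2: input=0 -> V=0
t=3: input=2 -> V=10
t=4: input=4 -> V=0 FIRE
t=5: input=2 -> V=10
t=6: input=4 -> V=0 FIRE
t=7: input=0 -> V=0
t=8: input=0 -> V=0
t=9: input=0 -> V=0
t=10: input=3 -> V=15
t=11: input=4 -> V=0 FIRE
t=12: input=2 -> V=10
t=13: input=0 -> V=9
t=14: input=0 -> V=8

Answer: 1 4 6 11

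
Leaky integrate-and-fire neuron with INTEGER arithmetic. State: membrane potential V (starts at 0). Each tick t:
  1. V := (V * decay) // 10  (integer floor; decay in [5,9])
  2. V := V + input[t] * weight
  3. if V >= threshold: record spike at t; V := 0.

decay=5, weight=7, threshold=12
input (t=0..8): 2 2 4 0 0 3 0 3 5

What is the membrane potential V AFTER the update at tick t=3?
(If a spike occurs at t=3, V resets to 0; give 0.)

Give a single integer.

t=0: input=2 -> V=0 FIRE
t=1: input=2 -> V=0 FIRE
t=2: input=4 -> V=0 FIRE
t=3: input=0 -> V=0
t=4: input=0 -> V=0
t=5: input=3 -> V=0 FIRE
t=6: input=0 -> V=0
t=7: input=3 -> V=0 FIRE
t=8: input=5 -> V=0 FIRE

Answer: 0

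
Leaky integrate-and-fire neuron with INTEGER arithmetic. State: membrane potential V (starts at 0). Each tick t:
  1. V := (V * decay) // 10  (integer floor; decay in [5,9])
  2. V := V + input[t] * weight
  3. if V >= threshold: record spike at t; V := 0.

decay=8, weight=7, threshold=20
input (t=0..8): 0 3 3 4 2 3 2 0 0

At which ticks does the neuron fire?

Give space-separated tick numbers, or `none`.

t=0: input=0 -> V=0
t=1: input=3 -> V=0 FIRE
t=2: input=3 -> V=0 FIRE
t=3: input=4 -> V=0 FIRE
t=4: input=2 -> V=14
t=5: input=3 -> V=0 FIRE
t=6: input=2 -> V=14
t=7: input=0 -> V=11
t=8: input=0 -> V=8

Answer: 1 2 3 5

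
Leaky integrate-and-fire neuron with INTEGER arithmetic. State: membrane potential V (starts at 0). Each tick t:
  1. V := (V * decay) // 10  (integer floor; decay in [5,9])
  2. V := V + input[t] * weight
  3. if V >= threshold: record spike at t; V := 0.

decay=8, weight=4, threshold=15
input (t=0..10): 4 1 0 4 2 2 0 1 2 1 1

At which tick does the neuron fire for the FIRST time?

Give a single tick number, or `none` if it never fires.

t=0: input=4 -> V=0 FIRE
t=1: input=1 -> V=4
t=2: input=0 -> V=3
t=3: input=4 -> V=0 FIRE
t=4: input=2 -> V=8
t=5: input=2 -> V=14
t=6: input=0 -> V=11
t=7: input=1 -> V=12
t=8: input=2 -> V=0 FIRE
t=9: input=1 -> V=4
t=10: input=1 -> V=7

Answer: 0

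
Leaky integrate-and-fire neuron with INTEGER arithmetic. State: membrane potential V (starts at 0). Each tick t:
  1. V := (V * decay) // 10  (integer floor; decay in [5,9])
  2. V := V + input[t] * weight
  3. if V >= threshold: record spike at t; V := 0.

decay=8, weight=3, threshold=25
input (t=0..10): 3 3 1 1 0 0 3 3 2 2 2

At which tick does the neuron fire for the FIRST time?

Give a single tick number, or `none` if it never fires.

Answer: none

Derivation:
t=0: input=3 -> V=9
t=1: input=3 -> V=16
t=2: input=1 -> V=15
t=3: input=1 -> V=15
t=4: input=0 -> V=12
t=5: input=0 -> V=9
t=6: input=3 -> V=16
t=7: input=3 -> V=21
t=8: input=2 -> V=22
t=9: input=2 -> V=23
t=10: input=2 -> V=24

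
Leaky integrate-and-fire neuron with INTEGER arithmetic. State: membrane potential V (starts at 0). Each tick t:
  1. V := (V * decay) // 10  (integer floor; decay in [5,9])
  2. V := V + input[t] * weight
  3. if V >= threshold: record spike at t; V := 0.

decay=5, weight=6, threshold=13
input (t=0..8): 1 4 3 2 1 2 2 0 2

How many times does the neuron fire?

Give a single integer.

t=0: input=1 -> V=6
t=1: input=4 -> V=0 FIRE
t=2: input=3 -> V=0 FIRE
t=3: input=2 -> V=12
t=4: input=1 -> V=12
t=5: input=2 -> V=0 FIRE
t=6: input=2 -> V=12
t=7: input=0 -> V=6
t=8: input=2 -> V=0 FIRE

Answer: 4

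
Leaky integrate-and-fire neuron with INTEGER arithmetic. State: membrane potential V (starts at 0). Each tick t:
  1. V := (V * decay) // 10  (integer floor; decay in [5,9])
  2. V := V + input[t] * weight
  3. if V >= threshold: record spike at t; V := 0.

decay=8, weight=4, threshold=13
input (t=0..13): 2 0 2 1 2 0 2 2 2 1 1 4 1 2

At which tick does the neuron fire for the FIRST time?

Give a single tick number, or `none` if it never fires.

Answer: 3

Derivation:
t=0: input=2 -> V=8
t=1: input=0 -> V=6
t=2: input=2 -> V=12
t=3: input=1 -> V=0 FIRE
t=4: input=2 -> V=8
t=5: input=0 -> V=6
t=6: input=2 -> V=12
t=7: input=2 -> V=0 FIRE
t=8: input=2 -> V=8
t=9: input=1 -> V=10
t=10: input=1 -> V=12
t=11: input=4 -> V=0 FIRE
t=12: input=1 -> V=4
t=13: input=2 -> V=11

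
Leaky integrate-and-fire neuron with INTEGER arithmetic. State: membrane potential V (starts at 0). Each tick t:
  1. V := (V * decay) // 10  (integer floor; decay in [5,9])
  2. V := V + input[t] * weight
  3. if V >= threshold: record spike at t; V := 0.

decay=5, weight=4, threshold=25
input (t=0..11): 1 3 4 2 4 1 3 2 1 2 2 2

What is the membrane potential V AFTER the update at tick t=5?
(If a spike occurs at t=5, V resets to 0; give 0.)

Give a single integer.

t=0: input=1 -> V=4
t=1: input=3 -> V=14
t=2: input=4 -> V=23
t=3: input=2 -> V=19
t=4: input=4 -> V=0 FIRE
t=5: input=1 -> V=4
t=6: input=3 -> V=14
t=7: input=2 -> V=15
t=8: input=1 -> V=11
t=9: input=2 -> V=13
t=10: input=2 -> V=14
t=11: input=2 -> V=15

Answer: 4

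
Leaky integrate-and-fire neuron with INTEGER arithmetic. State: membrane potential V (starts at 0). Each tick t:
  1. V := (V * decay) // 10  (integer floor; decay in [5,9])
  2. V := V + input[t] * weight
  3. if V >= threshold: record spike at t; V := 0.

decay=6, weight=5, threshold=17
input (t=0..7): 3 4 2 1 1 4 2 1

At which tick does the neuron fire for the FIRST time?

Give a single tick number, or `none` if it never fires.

t=0: input=3 -> V=15
t=1: input=4 -> V=0 FIRE
t=2: input=2 -> V=10
t=3: input=1 -> V=11
t=4: input=1 -> V=11
t=5: input=4 -> V=0 FIRE
t=6: input=2 -> V=10
t=7: input=1 -> V=11

Answer: 1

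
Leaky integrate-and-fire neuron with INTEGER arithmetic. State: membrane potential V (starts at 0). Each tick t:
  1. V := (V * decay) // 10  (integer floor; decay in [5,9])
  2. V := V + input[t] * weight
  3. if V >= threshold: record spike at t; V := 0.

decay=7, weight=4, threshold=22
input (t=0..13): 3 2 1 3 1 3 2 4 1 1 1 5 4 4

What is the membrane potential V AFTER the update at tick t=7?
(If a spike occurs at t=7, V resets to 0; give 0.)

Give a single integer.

Answer: 0

Derivation:
t=0: input=3 -> V=12
t=1: input=2 -> V=16
t=2: input=1 -> V=15
t=3: input=3 -> V=0 FIRE
t=4: input=1 -> V=4
t=5: input=3 -> V=14
t=6: input=2 -> V=17
t=7: input=4 -> V=0 FIRE
t=8: input=1 -> V=4
t=9: input=1 -> V=6
t=10: input=1 -> V=8
t=11: input=5 -> V=0 FIRE
t=12: input=4 -> V=16
t=13: input=4 -> V=0 FIRE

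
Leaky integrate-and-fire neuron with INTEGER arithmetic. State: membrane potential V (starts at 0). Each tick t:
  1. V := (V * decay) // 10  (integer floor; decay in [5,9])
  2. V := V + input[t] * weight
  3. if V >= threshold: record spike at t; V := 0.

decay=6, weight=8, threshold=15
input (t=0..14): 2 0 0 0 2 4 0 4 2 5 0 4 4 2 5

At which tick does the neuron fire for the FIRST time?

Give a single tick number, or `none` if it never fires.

t=0: input=2 -> V=0 FIRE
t=1: input=0 -> V=0
t=2: input=0 -> V=0
t=3: input=0 -> V=0
t=4: input=2 -> V=0 FIRE
t=5: input=4 -> V=0 FIRE
t=6: input=0 -> V=0
t=7: input=4 -> V=0 FIRE
t=8: input=2 -> V=0 FIRE
t=9: input=5 -> V=0 FIRE
t=10: input=0 -> V=0
t=11: input=4 -> V=0 FIRE
t=12: input=4 -> V=0 FIRE
t=13: input=2 -> V=0 FIRE
t=14: input=5 -> V=0 FIRE

Answer: 0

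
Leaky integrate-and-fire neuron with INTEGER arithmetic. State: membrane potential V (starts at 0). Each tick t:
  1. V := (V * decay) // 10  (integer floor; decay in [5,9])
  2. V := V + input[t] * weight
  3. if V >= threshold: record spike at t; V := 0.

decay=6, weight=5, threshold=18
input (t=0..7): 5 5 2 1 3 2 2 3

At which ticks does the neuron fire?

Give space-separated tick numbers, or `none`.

Answer: 0 1 4 7

Derivation:
t=0: input=5 -> V=0 FIRE
t=1: input=5 -> V=0 FIRE
t=2: input=2 -> V=10
t=3: input=1 -> V=11
t=4: input=3 -> V=0 FIRE
t=5: input=2 -> V=10
t=6: input=2 -> V=16
t=7: input=3 -> V=0 FIRE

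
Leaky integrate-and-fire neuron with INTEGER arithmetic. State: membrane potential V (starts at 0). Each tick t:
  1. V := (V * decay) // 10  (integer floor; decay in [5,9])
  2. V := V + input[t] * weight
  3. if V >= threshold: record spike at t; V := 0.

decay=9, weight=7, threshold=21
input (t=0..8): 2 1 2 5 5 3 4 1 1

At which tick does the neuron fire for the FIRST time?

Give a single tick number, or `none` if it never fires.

Answer: 2

Derivation:
t=0: input=2 -> V=14
t=1: input=1 -> V=19
t=2: input=2 -> V=0 FIRE
t=3: input=5 -> V=0 FIRE
t=4: input=5 -> V=0 FIRE
t=5: input=3 -> V=0 FIRE
t=6: input=4 -> V=0 FIRE
t=7: input=1 -> V=7
t=8: input=1 -> V=13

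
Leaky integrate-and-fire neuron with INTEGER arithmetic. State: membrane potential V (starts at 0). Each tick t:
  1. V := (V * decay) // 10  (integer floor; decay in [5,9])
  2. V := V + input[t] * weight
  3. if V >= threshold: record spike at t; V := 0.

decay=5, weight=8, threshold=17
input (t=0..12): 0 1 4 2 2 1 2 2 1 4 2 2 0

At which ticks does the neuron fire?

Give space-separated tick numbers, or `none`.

t=0: input=0 -> V=0
t=1: input=1 -> V=8
t=2: input=4 -> V=0 FIRE
t=3: input=2 -> V=16
t=4: input=2 -> V=0 FIRE
t=5: input=1 -> V=8
t=6: input=2 -> V=0 FIRE
t=7: input=2 -> V=16
t=8: input=1 -> V=16
t=9: input=4 -> V=0 FIRE
t=10: input=2 -> V=16
t=11: input=2 -> V=0 FIRE
t=12: input=0 -> V=0

Answer: 2 4 6 9 11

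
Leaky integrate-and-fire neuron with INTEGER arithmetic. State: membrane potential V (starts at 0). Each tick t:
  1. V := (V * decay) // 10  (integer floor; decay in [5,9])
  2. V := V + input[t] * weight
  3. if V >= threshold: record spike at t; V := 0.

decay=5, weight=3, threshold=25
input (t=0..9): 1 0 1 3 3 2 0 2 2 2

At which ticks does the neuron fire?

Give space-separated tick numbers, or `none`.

t=0: input=1 -> V=3
t=1: input=0 -> V=1
t=2: input=1 -> V=3
t=3: input=3 -> V=10
t=4: input=3 -> V=14
t=5: input=2 -> V=13
t=6: input=0 -> V=6
t=7: input=2 -> V=9
t=8: input=2 -> V=10
t=9: input=2 -> V=11

Answer: none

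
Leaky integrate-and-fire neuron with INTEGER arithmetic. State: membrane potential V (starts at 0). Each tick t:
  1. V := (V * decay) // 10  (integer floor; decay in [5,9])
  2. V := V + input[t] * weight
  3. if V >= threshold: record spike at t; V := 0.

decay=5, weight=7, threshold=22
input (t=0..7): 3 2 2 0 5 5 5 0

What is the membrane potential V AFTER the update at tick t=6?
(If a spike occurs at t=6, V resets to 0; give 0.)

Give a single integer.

t=0: input=3 -> V=21
t=1: input=2 -> V=0 FIRE
t=2: input=2 -> V=14
t=3: input=0 -> V=7
t=4: input=5 -> V=0 FIRE
t=5: input=5 -> V=0 FIRE
t=6: input=5 -> V=0 FIRE
t=7: input=0 -> V=0

Answer: 0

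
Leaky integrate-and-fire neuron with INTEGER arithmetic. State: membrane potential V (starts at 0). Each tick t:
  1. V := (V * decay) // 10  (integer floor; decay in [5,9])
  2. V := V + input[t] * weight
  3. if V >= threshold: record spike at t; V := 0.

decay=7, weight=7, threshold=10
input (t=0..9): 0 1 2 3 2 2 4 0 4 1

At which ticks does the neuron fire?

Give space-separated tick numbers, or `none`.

t=0: input=0 -> V=0
t=1: input=1 -> V=7
t=2: input=2 -> V=0 FIRE
t=3: input=3 -> V=0 FIRE
t=4: input=2 -> V=0 FIRE
t=5: input=2 -> V=0 FIRE
t=6: input=4 -> V=0 FIRE
t=7: input=0 -> V=0
t=8: input=4 -> V=0 FIRE
t=9: input=1 -> V=7

Answer: 2 3 4 5 6 8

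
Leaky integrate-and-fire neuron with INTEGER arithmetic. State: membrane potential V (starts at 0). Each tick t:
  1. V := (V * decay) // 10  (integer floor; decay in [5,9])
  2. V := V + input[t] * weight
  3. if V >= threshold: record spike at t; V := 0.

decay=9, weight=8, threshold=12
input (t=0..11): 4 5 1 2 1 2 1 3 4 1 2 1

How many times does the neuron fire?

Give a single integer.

Answer: 7

Derivation:
t=0: input=4 -> V=0 FIRE
t=1: input=5 -> V=0 FIRE
t=2: input=1 -> V=8
t=3: input=2 -> V=0 FIRE
t=4: input=1 -> V=8
t=5: input=2 -> V=0 FIRE
t=6: input=1 -> V=8
t=7: input=3 -> V=0 FIRE
t=8: input=4 -> V=0 FIRE
t=9: input=1 -> V=8
t=10: input=2 -> V=0 FIRE
t=11: input=1 -> V=8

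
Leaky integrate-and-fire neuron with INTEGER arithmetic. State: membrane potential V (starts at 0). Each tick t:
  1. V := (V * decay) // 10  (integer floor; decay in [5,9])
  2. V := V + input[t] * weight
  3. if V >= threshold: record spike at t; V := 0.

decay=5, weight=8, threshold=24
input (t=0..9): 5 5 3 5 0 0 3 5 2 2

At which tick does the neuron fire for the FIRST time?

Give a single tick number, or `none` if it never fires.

t=0: input=5 -> V=0 FIRE
t=1: input=5 -> V=0 FIRE
t=2: input=3 -> V=0 FIRE
t=3: input=5 -> V=0 FIRE
t=4: input=0 -> V=0
t=5: input=0 -> V=0
t=6: input=3 -> V=0 FIRE
t=7: input=5 -> V=0 FIRE
t=8: input=2 -> V=16
t=9: input=2 -> V=0 FIRE

Answer: 0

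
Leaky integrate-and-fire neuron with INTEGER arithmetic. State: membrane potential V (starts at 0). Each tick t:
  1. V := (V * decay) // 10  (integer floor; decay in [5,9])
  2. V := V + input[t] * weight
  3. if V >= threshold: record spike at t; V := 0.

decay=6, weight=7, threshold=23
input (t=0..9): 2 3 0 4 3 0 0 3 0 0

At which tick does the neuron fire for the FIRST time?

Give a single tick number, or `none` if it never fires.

t=0: input=2 -> V=14
t=1: input=3 -> V=0 FIRE
t=2: input=0 -> V=0
t=3: input=4 -> V=0 FIRE
t=4: input=3 -> V=21
t=5: input=0 -> V=12
t=6: input=0 -> V=7
t=7: input=3 -> V=0 FIRE
t=8: input=0 -> V=0
t=9: input=0 -> V=0

Answer: 1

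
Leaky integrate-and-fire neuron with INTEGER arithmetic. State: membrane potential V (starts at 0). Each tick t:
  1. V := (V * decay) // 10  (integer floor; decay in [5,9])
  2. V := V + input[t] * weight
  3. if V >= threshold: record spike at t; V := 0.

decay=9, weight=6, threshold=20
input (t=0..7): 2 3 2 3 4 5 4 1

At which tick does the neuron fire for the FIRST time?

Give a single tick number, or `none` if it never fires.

t=0: input=2 -> V=12
t=1: input=3 -> V=0 FIRE
t=2: input=2 -> V=12
t=3: input=3 -> V=0 FIRE
t=4: input=4 -> V=0 FIRE
t=5: input=5 -> V=0 FIRE
t=6: input=4 -> V=0 FIRE
t=7: input=1 -> V=6

Answer: 1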